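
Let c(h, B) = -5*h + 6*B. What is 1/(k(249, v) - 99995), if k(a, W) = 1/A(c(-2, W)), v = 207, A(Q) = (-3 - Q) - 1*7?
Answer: -1262/126193691 ≈ -1.0000e-5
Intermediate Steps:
A(Q) = -10 - Q (A(Q) = (-3 - Q) - 7 = -10 - Q)
k(a, W) = 1/(-20 - 6*W) (k(a, W) = 1/(-10 - (-5*(-2) + 6*W)) = 1/(-10 - (10 + 6*W)) = 1/(-10 + (-10 - 6*W)) = 1/(-20 - 6*W))
1/(k(249, v) - 99995) = 1/(-1/(20 + 6*207) - 99995) = 1/(-1/(20 + 1242) - 99995) = 1/(-1/1262 - 99995) = 1/(-126193691/1262) = -1262/126193691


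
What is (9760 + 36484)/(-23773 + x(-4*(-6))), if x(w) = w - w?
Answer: -46244/23773 ≈ -1.9452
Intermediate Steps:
x(w) = 0
(9760 + 36484)/(-23773 + x(-4*(-6))) = (9760 + 36484)/(-23773 + 0) = 46244/(-23773) = 46244*(-1/23773) = -46244/23773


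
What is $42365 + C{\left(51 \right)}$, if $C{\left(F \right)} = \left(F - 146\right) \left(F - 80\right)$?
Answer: $45120$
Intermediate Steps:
$C{\left(F \right)} = \left(-146 + F\right) \left(-80 + F\right)$
$42365 + C{\left(51 \right)} = 42365 + \left(11680 + 51^{2} - 11526\right) = 42365 + \left(11680 + 2601 - 11526\right) = 42365 + 2755 = 45120$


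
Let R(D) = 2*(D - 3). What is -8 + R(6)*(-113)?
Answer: -686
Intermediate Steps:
R(D) = -6 + 2*D (R(D) = 2*(-3 + D) = -6 + 2*D)
-8 + R(6)*(-113) = -8 + (-6 + 2*6)*(-113) = -8 + (-6 + 12)*(-113) = -8 + 6*(-113) = -8 - 678 = -686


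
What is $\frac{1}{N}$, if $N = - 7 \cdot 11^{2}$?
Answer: $- \frac{1}{847} \approx -0.0011806$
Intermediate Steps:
$N = -847$ ($N = \left(-7\right) 121 = -847$)
$\frac{1}{N} = \frac{1}{-847} = - \frac{1}{847}$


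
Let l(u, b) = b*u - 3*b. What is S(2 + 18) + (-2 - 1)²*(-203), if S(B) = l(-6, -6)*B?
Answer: -747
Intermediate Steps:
l(u, b) = -3*b + b*u
S(B) = 54*B (S(B) = (-6*(-3 - 6))*B = (-6*(-9))*B = 54*B)
S(2 + 18) + (-2 - 1)²*(-203) = 54*(2 + 18) + (-2 - 1)²*(-203) = 54*20 + (-3)²*(-203) = 1080 + 9*(-203) = 1080 - 1827 = -747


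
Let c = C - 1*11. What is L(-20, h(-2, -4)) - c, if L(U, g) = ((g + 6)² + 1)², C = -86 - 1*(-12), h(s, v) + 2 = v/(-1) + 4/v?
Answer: 2585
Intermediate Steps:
h(s, v) = -2 - v + 4/v (h(s, v) = -2 + (v/(-1) + 4/v) = -2 + (v*(-1) + 4/v) = -2 + (-v + 4/v) = -2 - v + 4/v)
C = -74 (C = -86 + 12 = -74)
L(U, g) = (1 + (6 + g)²)² (L(U, g) = ((6 + g)² + 1)² = (1 + (6 + g)²)²)
c = -85 (c = -74 - 1*11 = -74 - 11 = -85)
L(-20, h(-2, -4)) - c = (1 + (6 + (-2 - 1*(-4) + 4/(-4)))²)² - 1*(-85) = (1 + (6 + (-2 + 4 + 4*(-¼)))²)² + 85 = (1 + (6 + (-2 + 4 - 1))²)² + 85 = (1 + (6 + 1)²)² + 85 = (1 + 7²)² + 85 = (1 + 49)² + 85 = 50² + 85 = 2500 + 85 = 2585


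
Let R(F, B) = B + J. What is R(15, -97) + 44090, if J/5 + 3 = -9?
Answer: 43933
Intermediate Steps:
J = -60 (J = -15 + 5*(-9) = -15 - 45 = -60)
R(F, B) = -60 + B (R(F, B) = B - 60 = -60 + B)
R(15, -97) + 44090 = (-60 - 97) + 44090 = -157 + 44090 = 43933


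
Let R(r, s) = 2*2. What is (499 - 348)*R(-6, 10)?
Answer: 604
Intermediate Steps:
R(r, s) = 4
(499 - 348)*R(-6, 10) = (499 - 348)*4 = 151*4 = 604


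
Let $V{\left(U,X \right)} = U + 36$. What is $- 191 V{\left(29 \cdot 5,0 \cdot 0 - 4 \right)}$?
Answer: $-34571$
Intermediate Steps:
$V{\left(U,X \right)} = 36 + U$
$- 191 V{\left(29 \cdot 5,0 \cdot 0 - 4 \right)} = - 191 \left(36 + 29 \cdot 5\right) = - 191 \left(36 + 145\right) = \left(-191\right) 181 = -34571$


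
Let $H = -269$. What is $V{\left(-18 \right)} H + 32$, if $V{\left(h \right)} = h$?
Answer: $4874$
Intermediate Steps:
$V{\left(-18 \right)} H + 32 = \left(-18\right) \left(-269\right) + 32 = 4842 + 32 = 4874$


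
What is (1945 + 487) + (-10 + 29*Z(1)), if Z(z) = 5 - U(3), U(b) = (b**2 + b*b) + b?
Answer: 1958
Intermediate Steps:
U(b) = b + 2*b**2 (U(b) = (b**2 + b**2) + b = 2*b**2 + b = b + 2*b**2)
Z(z) = -16 (Z(z) = 5 - 3*(1 + 2*3) = 5 - 3*(1 + 6) = 5 - 3*7 = 5 - 1*21 = 5 - 21 = -16)
(1945 + 487) + (-10 + 29*Z(1)) = (1945 + 487) + (-10 + 29*(-16)) = 2432 + (-10 - 464) = 2432 - 474 = 1958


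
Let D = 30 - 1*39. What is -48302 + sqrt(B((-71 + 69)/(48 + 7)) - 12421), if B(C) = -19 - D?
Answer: -48302 + I*sqrt(12431) ≈ -48302.0 + 111.49*I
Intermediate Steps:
D = -9 (D = 30 - 39 = -9)
B(C) = -10 (B(C) = -19 - 1*(-9) = -19 + 9 = -10)
-48302 + sqrt(B((-71 + 69)/(48 + 7)) - 12421) = -48302 + sqrt(-10 - 12421) = -48302 + sqrt(-12431) = -48302 + I*sqrt(12431)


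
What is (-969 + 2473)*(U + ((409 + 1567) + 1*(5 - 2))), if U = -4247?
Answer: -3411072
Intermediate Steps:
(-969 + 2473)*(U + ((409 + 1567) + 1*(5 - 2))) = (-969 + 2473)*(-4247 + ((409 + 1567) + 1*(5 - 2))) = 1504*(-4247 + (1976 + 1*3)) = 1504*(-4247 + (1976 + 3)) = 1504*(-4247 + 1979) = 1504*(-2268) = -3411072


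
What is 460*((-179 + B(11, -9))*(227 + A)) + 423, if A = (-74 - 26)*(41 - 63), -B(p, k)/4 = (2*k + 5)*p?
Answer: 438753483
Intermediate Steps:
B(p, k) = -4*p*(5 + 2*k) (B(p, k) = -4*(2*k + 5)*p = -4*(5 + 2*k)*p = -4*p*(5 + 2*k))
A = 2200 (A = -100*(-22) = 2200)
460*((-179 + B(11, -9))*(227 + A)) + 423 = 460*((-179 - 4*11*(5 + 2*(-9)))*(227 + 2200)) + 423 = 460*((-179 - 4*11*(5 - 18))*2427) + 423 = 460*((-179 - 4*11*(-13))*2427) + 423 = 460*((-179 + 572)*2427) + 423 = 460*(393*2427) + 423 = 460*953811 + 423 = 438753060 + 423 = 438753483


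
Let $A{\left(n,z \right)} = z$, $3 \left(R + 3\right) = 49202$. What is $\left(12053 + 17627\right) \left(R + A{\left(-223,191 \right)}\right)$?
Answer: $\frac{1477054880}{3} \approx 4.9235 \cdot 10^{8}$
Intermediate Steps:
$R = \frac{49193}{3}$ ($R = -3 + \frac{1}{3} \cdot 49202 = -3 + \frac{49202}{3} = \frac{49193}{3} \approx 16398.0$)
$\left(12053 + 17627\right) \left(R + A{\left(-223,191 \right)}\right) = \left(12053 + 17627\right) \left(\frac{49193}{3} + 191\right) = 29680 \cdot \frac{49766}{3} = \frac{1477054880}{3}$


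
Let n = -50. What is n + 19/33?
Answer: -1631/33 ≈ -49.424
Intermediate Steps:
n + 19/33 = -50 + 19/33 = -1631/33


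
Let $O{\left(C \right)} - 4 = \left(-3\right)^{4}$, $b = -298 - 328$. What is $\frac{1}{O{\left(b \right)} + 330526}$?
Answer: $\frac{1}{330611} \approx 3.0247 \cdot 10^{-6}$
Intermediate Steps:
$b = -626$ ($b = -298 - 328 = -626$)
$O{\left(C \right)} = 85$ ($O{\left(C \right)} = 4 + \left(-3\right)^{4} = 4 + 81 = 85$)
$\frac{1}{O{\left(b \right)} + 330526} = \frac{1}{85 + 330526} = \frac{1}{330611}$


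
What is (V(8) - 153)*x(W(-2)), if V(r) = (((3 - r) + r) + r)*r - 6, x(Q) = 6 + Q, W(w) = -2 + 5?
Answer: -639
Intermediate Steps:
W(w) = 3
V(r) = -6 + r*(3 + r) (V(r) = (3 + r)*r - 6 = r*(3 + r) - 6 = -6 + r*(3 + r))
(V(8) - 153)*x(W(-2)) = ((-6 + 8**2 + 3*8) - 153)*(6 + 3) = ((-6 + 64 + 24) - 153)*9 = (82 - 153)*9 = -71*9 = -639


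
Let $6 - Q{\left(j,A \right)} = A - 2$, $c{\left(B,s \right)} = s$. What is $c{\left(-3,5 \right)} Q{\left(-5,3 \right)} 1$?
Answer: $25$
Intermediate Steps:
$Q{\left(j,A \right)} = 8 - A$ ($Q{\left(j,A \right)} = 6 - \left(A - 2\right) = 6 - \left(-2 + A\right) = 8 - A$)
$c{\left(-3,5 \right)} Q{\left(-5,3 \right)} 1 = 5 \left(8 - 3\right) 1 = 5 \cdot 5 \cdot 1 = 25 \cdot 1 = 25$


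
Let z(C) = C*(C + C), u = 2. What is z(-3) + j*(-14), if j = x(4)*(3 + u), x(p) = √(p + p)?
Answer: 18 - 140*√2 ≈ -179.99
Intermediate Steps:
x(p) = √2*√p (x(p) = √(2*p) = √2*√p)
j = 10*√2 (j = (√2*√4)*(3 + 2) = (√2*2)*5 = (2*√2)*5 = 10*√2 ≈ 14.142)
z(C) = 2*C² (z(C) = C*(2*C) = 2*C²)
z(-3) + j*(-14) = 2*(-3)² + (10*√2)*(-14) = 2*9 - 140*√2 = 18 - 140*√2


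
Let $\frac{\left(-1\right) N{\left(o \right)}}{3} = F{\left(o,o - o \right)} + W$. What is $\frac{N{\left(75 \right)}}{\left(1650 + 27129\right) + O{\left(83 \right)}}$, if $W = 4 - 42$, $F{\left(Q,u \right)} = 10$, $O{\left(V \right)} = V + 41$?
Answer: $\frac{12}{4129} \approx 0.0029063$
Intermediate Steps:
$O{\left(V \right)} = 41 + V$
$W = -38$ ($W = 4 - 42 = -38$)
$N{\left(o \right)} = 84$ ($N{\left(o \right)} = - 3 \left(10 - 38\right) = \left(-3\right) \left(-28\right) = 84$)
$\frac{N{\left(75 \right)}}{\left(1650 + 27129\right) + O{\left(83 \right)}} = \frac{84}{\left(1650 + 27129\right) + \left(41 + 83\right)} = \frac{84}{28779 + 124} = \frac{84}{28903} = 84 \cdot \frac{1}{28903} = \frac{12}{4129}$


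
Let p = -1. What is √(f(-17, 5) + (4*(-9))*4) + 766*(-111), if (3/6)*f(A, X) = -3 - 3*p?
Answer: -85026 + 12*I ≈ -85026.0 + 12.0*I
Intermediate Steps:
f(A, X) = 0 (f(A, X) = 2*(-3 - 3*(-1)) = 2*(-3 + 3) = 2*0 = 0)
√(f(-17, 5) + (4*(-9))*4) + 766*(-111) = √(0 + (4*(-9))*4) + 766*(-111) = √(0 - 36*4) - 85026 = √(0 - 144) - 85026 = √(-144) - 85026 = 12*I - 85026 = -85026 + 12*I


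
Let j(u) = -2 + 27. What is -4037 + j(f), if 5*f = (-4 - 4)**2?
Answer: -4012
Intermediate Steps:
f = 64/5 (f = (-4 - 4)**2/5 = (1/5)*(-8)**2 = (1/5)*64 = 64/5 ≈ 12.800)
j(u) = 25
-4037 + j(f) = -4037 + 25 = -4012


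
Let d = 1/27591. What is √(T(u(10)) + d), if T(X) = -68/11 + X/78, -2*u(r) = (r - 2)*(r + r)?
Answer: I*√112198478216253/3945513 ≈ 2.6847*I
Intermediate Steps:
d = 1/27591 ≈ 3.6244e-5
u(r) = -r*(-2 + r) (u(r) = -(r - 2)*(r + r)/2 = -(-2 + r)*2*r/2 = -r*(-2 + r))
T(X) = -68/11 + X/78 (T(X) = -68*1/11 + X*(1/78) = -68/11 + X/78)
√(T(u(10)) + d) = √((-68/11 + (10*(2 - 1*10))/78) + 1/27591) = √((-68/11 + (10*(2 - 10))/78) + 1/27591) = √((-68/11 + (10*(-8))/78) + 1/27591) = √((-68/11 + (1/78)*(-80)) + 1/27591) = √((-68/11 - 40/39) + 1/27591) = √(-3092/429 + 1/27591) = √(-28436981/3945513) = I*√112198478216253/3945513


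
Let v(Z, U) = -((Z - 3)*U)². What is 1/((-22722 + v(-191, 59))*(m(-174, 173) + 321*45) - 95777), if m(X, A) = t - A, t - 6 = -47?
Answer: -1/1864739798155 ≈ -5.3627e-13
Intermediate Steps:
t = -41 (t = 6 - 47 = -41)
v(Z, U) = -U²*(-3 + Z)² (v(Z, U) = -((-3 + Z)*U)² = -(U*(-3 + Z))² = -U²*(-3 + Z)²)
m(X, A) = -41 - A
1/((-22722 + v(-191, 59))*(m(-174, 173) + 321*45) - 95777) = 1/((-22722 - 1*59²*(-3 - 191)²)*((-41 - 1*173) + 321*45) - 95777) = 1/((-22722 - 1*3481*(-194)²)*((-41 - 173) + 14445) - 95777) = 1/((-22722 - 1*3481*37636)*(-214 + 14445) - 95777) = 1/((-22722 - 131010916)*14231 - 95777) = 1/(-131033638*14231 - 95777) = 1/(-1864739702378 - 95777) = 1/(-1864739798155) = -1/1864739798155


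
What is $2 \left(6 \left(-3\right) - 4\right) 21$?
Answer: $-924$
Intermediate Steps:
$2 \left(6 \left(-3\right) - 4\right) 21 = 2 \left(-18 - 4\right) 21 = 2 \left(-22\right) 21 = \left(-44\right) 21 = -924$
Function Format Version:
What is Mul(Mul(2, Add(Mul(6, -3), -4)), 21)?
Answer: -924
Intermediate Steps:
Mul(Mul(2, Add(Mul(6, -3), -4)), 21) = Mul(Mul(2, Add(-18, -4)), 21) = Mul(Mul(2, -22), 21) = Mul(-44, 21) = -924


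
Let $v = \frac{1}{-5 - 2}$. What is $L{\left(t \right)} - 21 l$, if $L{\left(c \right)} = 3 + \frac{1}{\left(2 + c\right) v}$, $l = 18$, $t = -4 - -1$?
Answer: $-368$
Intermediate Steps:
$t = -3$ ($t = -4 + 1 = -3$)
$v = - \frac{1}{7}$ ($v = \frac{1}{-7} = - \frac{1}{7} \approx -0.14286$)
$L{\left(c \right)} = 3 - \frac{7}{2 + c}$ ($L{\left(c \right)} = 3 + \frac{1}{\left(2 + c\right) \left(- \frac{1}{7}\right)} = 3 + \frac{1}{2 + c} \left(-7\right) = 3 - \frac{7}{2 + c}$)
$L{\left(t \right)} - 21 l = \frac{-1 + 3 \left(-3\right)}{2 - 3} - 378 = \frac{-1 - 9}{-1} - 378 = \left(-1\right) \left(-10\right) - 378 = 10 - 378 = -368$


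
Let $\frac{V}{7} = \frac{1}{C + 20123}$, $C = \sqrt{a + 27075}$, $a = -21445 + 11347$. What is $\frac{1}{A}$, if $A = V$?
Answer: $\frac{20123}{7} + \frac{\sqrt{16977}}{7} \approx 2893.3$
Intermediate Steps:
$a = -10098$
$C = \sqrt{16977}$ ($C = \sqrt{-10098 + 27075} = \sqrt{16977} \approx 130.3$)
$V = \frac{7}{20123 + \sqrt{16977}}$ ($V = \frac{7}{\sqrt{16977} + 20123} = \frac{7}{20123 + \sqrt{16977}} \approx 0.00034562$)
$A = \frac{140861}{404918152} - \frac{7 \sqrt{16977}}{404918152} \approx 0.00034562$
$\frac{1}{A} = \frac{1}{\frac{140861}{404918152} - \frac{7 \sqrt{16977}}{404918152}}$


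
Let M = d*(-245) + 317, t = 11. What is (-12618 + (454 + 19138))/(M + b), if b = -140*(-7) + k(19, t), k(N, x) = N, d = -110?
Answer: 3487/14133 ≈ 0.24673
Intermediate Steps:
M = 27267 (M = -110*(-245) + 317 = 26950 + 317 = 27267)
b = 999 (b = -140*(-7) + 19 = 980 + 19 = 999)
(-12618 + (454 + 19138))/(M + b) = (-12618 + (454 + 19138))/(27267 + 999) = (-12618 + 19592)/28266 = 6974*(1/28266) = 3487/14133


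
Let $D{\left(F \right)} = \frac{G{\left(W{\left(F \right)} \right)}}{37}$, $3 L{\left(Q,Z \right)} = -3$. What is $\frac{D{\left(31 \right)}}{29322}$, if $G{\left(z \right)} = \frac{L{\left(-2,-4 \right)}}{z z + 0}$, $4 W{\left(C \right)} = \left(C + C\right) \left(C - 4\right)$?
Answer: $- \frac{2}{380028558033} \approx -5.2628 \cdot 10^{-12}$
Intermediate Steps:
$W{\left(C \right)} = \frac{C \left(-4 + C\right)}{2}$ ($W{\left(C \right)} = \frac{\left(C + C\right) \left(C - 4\right)}{4} = \frac{2 C \left(-4 + C\right)}{4} = \frac{C \left(-4 + C\right)}{2}$)
$L{\left(Q,Z \right)} = -1$ ($L{\left(Q,Z \right)} = \frac{1}{3} \left(-3\right) = -1$)
$G{\left(z \right)} = - \frac{1}{z^{2}}$ ($G{\left(z \right)} = - \frac{1}{z z + 0} = - \frac{1}{z^{2} + 0} = - \frac{1}{z^{2}}$)
$D{\left(F \right)} = - \frac{4}{37 F^{2} \left(-4 + F\right)^{2}}$ ($D{\left(F \right)} = \frac{\left(-1\right) \frac{1}{\frac{1}{4} F^{2} \left(-4 + F\right)^{2}}}{37} = - \frac{4}{F^{2} \left(-4 + F\right)^{2}} \cdot \frac{1}{37} = - \frac{4}{37 F^{2} \left(-4 + F\right)^{2}}$)
$\frac{D{\left(31 \right)}}{29322} = \frac{\left(- \frac{4}{37}\right) \frac{1}{961} \frac{1}{\left(-4 + 31\right)^{2}}}{29322} = \left(- \frac{4}{37}\right) \frac{1}{961} \cdot \frac{1}{729} \cdot \frac{1}{29322} = \left(- \frac{4}{25921053}\right) \frac{1}{29322} = - \frac{2}{380028558033}$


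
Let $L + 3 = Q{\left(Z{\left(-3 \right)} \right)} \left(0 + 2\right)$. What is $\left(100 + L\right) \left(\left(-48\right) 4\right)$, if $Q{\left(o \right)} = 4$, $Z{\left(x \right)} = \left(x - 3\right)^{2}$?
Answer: $-20160$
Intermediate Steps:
$Z{\left(x \right)} = \left(-3 + x\right)^{2}$
$L = 5$ ($L = -3 + 4 \left(0 + 2\right) = -3 + 4 \cdot 2 = -3 + 8 = 5$)
$\left(100 + L\right) \left(\left(-48\right) 4\right) = \left(100 + 5\right) \left(\left(-48\right) 4\right) = 105 \left(-192\right) = -20160$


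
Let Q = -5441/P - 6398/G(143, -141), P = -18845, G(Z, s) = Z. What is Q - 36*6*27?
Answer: -15836069967/2694835 ≈ -5876.5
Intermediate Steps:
Q = -119792247/2694835 (Q = -5441/(-18845) - 6398/143 = -5441*(-1/18845) - 6398*1/143 = 5441/18845 - 6398/143 = -119792247/2694835 ≈ -44.453)
Q - 36*6*27 = -119792247/2694835 - 36*6*27 = -119792247/2694835 - 36*162 = -119792247/2694835 - 1*5832 = -119792247/2694835 - 5832 = -15836069967/2694835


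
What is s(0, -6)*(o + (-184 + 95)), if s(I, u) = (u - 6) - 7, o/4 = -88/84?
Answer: 37183/21 ≈ 1770.6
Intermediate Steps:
o = -88/21 (o = 4*(-88/84) = 4*(-88*1/84) = 4*(-22/21) = -88/21 ≈ -4.1905)
s(I, u) = -13 + u (s(I, u) = (-6 + u) - 7 = -13 + u)
s(0, -6)*(o + (-184 + 95)) = (-13 - 6)*(-88/21 + (-184 + 95)) = -19*(-88/21 - 89) = -19*(-1957/21) = 37183/21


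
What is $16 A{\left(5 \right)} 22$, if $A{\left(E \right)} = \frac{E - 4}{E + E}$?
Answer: $\frac{176}{5} \approx 35.2$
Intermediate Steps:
$A{\left(E \right)} = \frac{-4 + E}{2 E}$
$16 A{\left(5 \right)} 22 = 16 \frac{-4 + 5}{2 \cdot 5} \cdot 22 = 16 \cdot \frac{1}{2} \cdot \frac{1}{5} \cdot 1 \cdot 22 = 16 \cdot \frac{1}{10} \cdot 22 = \frac{8}{5} \cdot 22 = \frac{176}{5}$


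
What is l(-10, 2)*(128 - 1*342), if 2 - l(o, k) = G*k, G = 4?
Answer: 1284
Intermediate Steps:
l(o, k) = 2 - 4*k
l(-10, 2)*(128 - 1*342) = (2 - 4*2)*(128 - 1*342) = (2 - 8)*(128 - 342) = -6*(-214) = 1284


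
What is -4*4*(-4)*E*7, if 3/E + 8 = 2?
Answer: -224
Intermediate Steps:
E = -1/2 (E = 3/(-8 + 2) = 3/(-6) = 3*(-1/6) = -1/2 ≈ -0.50000)
-4*4*(-4)*E*7 = -4*4*(-4)*(-1)/2*7 = -(-64)*(-1)/2*7 = -4*8*7 = -32*7 = -224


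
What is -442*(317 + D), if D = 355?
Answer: -297024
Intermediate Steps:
-442*(317 + D) = -442*(317 + 355) = -442*672 = -297024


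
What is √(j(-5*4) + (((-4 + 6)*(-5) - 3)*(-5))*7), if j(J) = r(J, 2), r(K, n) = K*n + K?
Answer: √395 ≈ 19.875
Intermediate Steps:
r(K, n) = K + K*n
j(J) = 3*J (j(J) = J*(1 + 2) = J*3 = 3*J)
√(j(-5*4) + (((-4 + 6)*(-5) - 3)*(-5))*7) = √(3*(-5*4) + (((-4 + 6)*(-5) - 3)*(-5))*7) = √(3*(-20) + ((2*(-5) - 3)*(-5))*7) = √(-60 + ((-10 - 3)*(-5))*7) = √(-60 - 13*(-5)*7) = √(-60 + 65*7) = √(-60 + 455) = √395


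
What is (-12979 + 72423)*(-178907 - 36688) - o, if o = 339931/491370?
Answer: -6297313984516531/491370 ≈ -1.2816e+10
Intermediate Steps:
o = 339931/491370 (o = 339931*(1/491370) = 339931/491370 ≈ 0.69180)
(-12979 + 72423)*(-178907 - 36688) - o = (-12979 + 72423)*(-178907 - 36688) - 1*339931/491370 = 59444*(-215595) - 339931/491370 = -12815829180 - 339931/491370 = -6297313984516531/491370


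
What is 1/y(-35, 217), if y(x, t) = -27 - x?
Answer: 1/8 ≈ 0.12500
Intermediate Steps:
1/y(-35, 217) = 1/(-27 - 1*(-35)) = 1/(-27 + 35) = 1/8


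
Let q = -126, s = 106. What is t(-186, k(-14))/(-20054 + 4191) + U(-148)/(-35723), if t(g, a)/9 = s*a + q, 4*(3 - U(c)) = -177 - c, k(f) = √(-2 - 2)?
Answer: 161389145/2266695796 - 1908*I/15863 ≈ 0.0712 - 0.12028*I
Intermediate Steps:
k(f) = 2*I (k(f) = √(-4) = 2*I)
U(c) = 189/4 + c/4 (U(c) = 3 - (-177 - c)/4 = 3 + (177/4 + c/4) = 189/4 + c/4)
t(g, a) = -1134 + 954*a (t(g, a) = 9*(106*a - 126) = 9*(-126 + 106*a) = -1134 + 954*a)
t(-186, k(-14))/(-20054 + 4191) + U(-148)/(-35723) = (-1134 + 954*(2*I))/(-20054 + 4191) + (189/4 + (¼)*(-148))/(-35723) = (-1134 + 1908*I)/(-15863) + (189/4 - 37)*(-1/35723) = (-1134 + 1908*I)*(-1/15863) + (41/4)*(-1/35723) = (1134/15863 - 1908*I/15863) - 41/142892 = 161389145/2266695796 - 1908*I/15863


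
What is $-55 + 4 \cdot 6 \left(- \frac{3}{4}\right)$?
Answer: $-73$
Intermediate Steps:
$-55 + 4 \cdot 6 \left(- \frac{3}{4}\right) = -55 + 4 \left(- \frac{9}{2}\right) = -55 - 18 = -73$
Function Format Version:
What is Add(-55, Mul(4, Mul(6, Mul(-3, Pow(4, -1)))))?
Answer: -73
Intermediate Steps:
Add(-55, Mul(4, Mul(6, Mul(-3, Pow(4, -1))))) = Add(-55, Mul(4, Mul(6, Mul(-3, Rational(1, 4))))) = Add(-55, Mul(4, Mul(6, Rational(-3, 4)))) = Add(-55, Mul(4, Rational(-9, 2))) = Add(-55, -18) = -73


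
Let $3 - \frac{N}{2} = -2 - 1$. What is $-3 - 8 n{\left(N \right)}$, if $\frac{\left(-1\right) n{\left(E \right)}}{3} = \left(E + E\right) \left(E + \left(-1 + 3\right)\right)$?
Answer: $8061$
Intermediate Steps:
$N = 12$ ($N = 6 - 2 \left(-2 - 1\right) = 6 - -6 = 6 + 6 = 12$)
$n{\left(E \right)} = - 6 E \left(2 + E\right)$ ($n{\left(E \right)} = - 3 \left(E + E\right) \left(E + \left(-1 + 3\right)\right) = - 3 \cdot 2 E \left(E + 2\right) = - 3 \cdot 2 E \left(2 + E\right) = - 6 E \left(2 + E\right)$)
$-3 - 8 n{\left(N \right)} = -3 - 8 \left(\left(-6\right) 12 \left(2 + 12\right)\right) = -3 - 8 \left(\left(-6\right) 12 \cdot 14\right) = -3 - -8064 = -3 + 8064 = 8061$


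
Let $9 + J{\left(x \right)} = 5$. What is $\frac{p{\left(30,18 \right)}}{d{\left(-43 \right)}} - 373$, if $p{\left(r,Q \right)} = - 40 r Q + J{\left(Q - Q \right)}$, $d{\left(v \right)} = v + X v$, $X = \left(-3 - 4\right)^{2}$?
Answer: $- \frac{390173}{1075} \approx -362.95$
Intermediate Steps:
$J{\left(x \right)} = -4$ ($J{\left(x \right)} = -9 + 5 = -4$)
$X = 49$ ($X = \left(-7\right)^{2} = 49$)
$d{\left(v \right)} = 50 v$ ($d{\left(v \right)} = v + 49 v = 50 v$)
$p{\left(r,Q \right)} = -4 - 40 Q r$ ($p{\left(r,Q \right)} = - 40 r Q - 4 = - 40 Q r - 4 = -4 - 40 Q r$)
$\frac{p{\left(30,18 \right)}}{d{\left(-43 \right)}} - 373 = \frac{-4 - 720 \cdot 30}{50 \left(-43\right)} - 373 = \frac{-4 - 21600}{-2150} - 373 = \left(-21604\right) \left(- \frac{1}{2150}\right) - 373 = \frac{10802}{1075} - 373 = - \frac{390173}{1075}$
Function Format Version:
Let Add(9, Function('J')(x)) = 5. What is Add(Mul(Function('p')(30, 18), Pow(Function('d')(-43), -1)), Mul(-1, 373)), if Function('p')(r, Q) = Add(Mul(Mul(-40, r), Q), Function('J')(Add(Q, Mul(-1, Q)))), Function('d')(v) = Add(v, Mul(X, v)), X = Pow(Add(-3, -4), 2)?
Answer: Rational(-390173, 1075) ≈ -362.95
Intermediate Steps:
Function('J')(x) = -4 (Function('J')(x) = Add(-9, 5) = -4)
X = 49 (X = Pow(-7, 2) = 49)
Function('d')(v) = Mul(50, v) (Function('d')(v) = Add(v, Mul(49, v)) = Mul(50, v))
Function('p')(r, Q) = Add(-4, Mul(-40, Q, r)) (Function('p')(r, Q) = Add(Mul(Mul(-40, r), Q), -4) = Add(Mul(-40, Q, r), -4) = Add(-4, Mul(-40, Q, r)))
Add(Mul(Function('p')(30, 18), Pow(Function('d')(-43), -1)), Mul(-1, 373)) = Add(Mul(Add(-4, Mul(-40, 18, 30)), Pow(Mul(50, -43), -1)), Mul(-1, 373)) = Add(Mul(Add(-4, -21600), Pow(-2150, -1)), -373) = Add(Mul(-21604, Rational(-1, 2150)), -373) = Add(Rational(10802, 1075), -373) = Rational(-390173, 1075)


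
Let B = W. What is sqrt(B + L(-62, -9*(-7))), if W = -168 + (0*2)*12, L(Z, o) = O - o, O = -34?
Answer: I*sqrt(265) ≈ 16.279*I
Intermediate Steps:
L(Z, o) = -34 - o
W = -168 (W = -168 + 0*12 = -168 + 0 = -168)
B = -168
sqrt(B + L(-62, -9*(-7))) = sqrt(-168 + (-34 - (-9)*(-7))) = sqrt(-168 + (-34 - 1*63)) = sqrt(-168 + (-34 - 63)) = sqrt(-168 - 97) = sqrt(-265) = I*sqrt(265)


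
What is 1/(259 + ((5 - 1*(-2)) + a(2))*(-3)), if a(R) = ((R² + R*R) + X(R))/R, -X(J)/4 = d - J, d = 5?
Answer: 1/244 ≈ 0.0040984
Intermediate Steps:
X(J) = -20 + 4*J (X(J) = -4*(5 - J) = -20 + 4*J)
a(R) = (-20 + 2*R² + 4*R)/R (a(R) = ((R² + R*R) + (-20 + 4*R))/R = ((R² + R²) + (-20 + 4*R))/R = (2*R² + (-20 + 4*R))/R = (-20 + 2*R² + 4*R)/R)
1/(259 + ((5 - 1*(-2)) + a(2))*(-3)) = 1/(259 + ((5 - 1*(-2)) + (4 - 20/2 + 2*2))*(-3)) = 1/(259 + ((5 + 2) + (4 - 20*½ + 4))*(-3)) = 1/(259 + (7 + (4 - 10 + 4))*(-3)) = 1/(259 + (7 - 2)*(-3)) = 1/(259 + 5*(-3)) = 1/(259 - 15) = 1/244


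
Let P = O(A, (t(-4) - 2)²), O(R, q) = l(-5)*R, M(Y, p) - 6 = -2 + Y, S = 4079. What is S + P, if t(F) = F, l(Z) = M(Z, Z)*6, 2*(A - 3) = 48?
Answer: 3917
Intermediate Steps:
A = 27 (A = 3 + (½)*48 = 3 + 24 = 27)
M(Y, p) = 4 + Y (M(Y, p) = 6 + (-2 + Y) = 4 + Y)
l(Z) = 24 + 6*Z (l(Z) = (4 + Z)*6 = 24 + 6*Z)
O(R, q) = -6*R (O(R, q) = (24 + 6*(-5))*R = (24 - 30)*R = -6*R)
P = -162 (P = -6*27 = -162)
S + P = 4079 - 162 = 3917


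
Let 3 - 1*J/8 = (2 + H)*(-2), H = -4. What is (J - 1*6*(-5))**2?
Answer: 484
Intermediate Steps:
J = -8 (J = 24 - 8*(2 - 4)*(-2) = 24 - (-16)*(-2) = 24 - 8*4 = 24 - 32 = -8)
(J - 1*6*(-5))**2 = (-8 - 1*6*(-5))**2 = (-8 - 6*(-5))**2 = (-8 + 30)**2 = 22**2 = 484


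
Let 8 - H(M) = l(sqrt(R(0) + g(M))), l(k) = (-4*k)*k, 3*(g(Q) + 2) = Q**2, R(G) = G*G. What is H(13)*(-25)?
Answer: -16900/3 ≈ -5633.3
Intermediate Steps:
R(G) = G**2
g(Q) = -2 + Q**2/3
l(k) = -4*k**2
H(M) = 4*M**2/3 (H(M) = 8 - (-4)*(sqrt(0**2 + (-2 + M**2/3)))**2 = 8 - (-4)*(sqrt(0 + (-2 + M**2/3)))**2 = 8 - (-4)*(sqrt(-2 + M**2/3))**2 = 8 - (-4)*(-2 + M**2/3) = 8 - (8 - 4*M**2/3) = 8 + (-8 + 4*M**2/3) = 4*M**2/3)
H(13)*(-25) = ((4/3)*13**2)*(-25) = ((4/3)*169)*(-25) = (676/3)*(-25) = -16900/3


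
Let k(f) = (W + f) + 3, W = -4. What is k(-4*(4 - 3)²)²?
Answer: 25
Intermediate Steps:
k(f) = -1 + f (k(f) = (-4 + f) + 3 = -1 + f)
k(-4*(4 - 3)²)² = (-1 - 4*(4 - 3)²)² = (-1 - 4*1²)² = (-1 - 4*1)² = (-1 - 4)² = (-5)² = 25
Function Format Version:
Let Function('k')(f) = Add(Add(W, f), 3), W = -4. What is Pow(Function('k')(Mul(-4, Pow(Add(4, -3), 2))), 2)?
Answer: 25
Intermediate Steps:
Function('k')(f) = Add(-1, f) (Function('k')(f) = Add(Add(-4, f), 3) = Add(-1, f))
Pow(Function('k')(Mul(-4, Pow(Add(4, -3), 2))), 2) = Pow(Add(-1, Mul(-4, Pow(Add(4, -3), 2))), 2) = Pow(Add(-1, Mul(-4, Pow(1, 2))), 2) = Pow(Add(-1, Mul(-4, 1)), 2) = Pow(Add(-1, -4), 2) = Pow(-5, 2) = 25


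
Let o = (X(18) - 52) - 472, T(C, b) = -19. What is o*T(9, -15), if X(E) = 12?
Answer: 9728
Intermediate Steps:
o = -512 (o = (12 - 52) - 472 = -40 - 472 = -512)
o*T(9, -15) = -512*(-19) = 9728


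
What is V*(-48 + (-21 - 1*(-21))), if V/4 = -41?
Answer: 7872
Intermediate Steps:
V = -164 (V = 4*(-41) = -164)
V*(-48 + (-21 - 1*(-21))) = -164*(-48 + (-21 - 1*(-21))) = -164*(-48 + (-21 + 21)) = -164*(-48 + 0) = -164*(-48) = 7872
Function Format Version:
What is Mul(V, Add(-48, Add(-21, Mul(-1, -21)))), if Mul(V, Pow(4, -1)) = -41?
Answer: 7872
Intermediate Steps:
V = -164 (V = Mul(4, -41) = -164)
Mul(V, Add(-48, Add(-21, Mul(-1, -21)))) = Mul(-164, Add(-48, Add(-21, Mul(-1, -21)))) = Mul(-164, Add(-48, Add(-21, 21))) = Mul(-164, Add(-48, 0)) = Mul(-164, -48) = 7872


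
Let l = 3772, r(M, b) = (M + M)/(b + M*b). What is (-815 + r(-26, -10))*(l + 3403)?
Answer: -29245587/5 ≈ -5.8491e+6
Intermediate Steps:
r(M, b) = 2*M/(b + M*b) (r(M, b) = (2*M)/(b + M*b) = 2*M/(b + M*b))
(-815 + r(-26, -10))*(l + 3403) = (-815 + 2*(-26)/(-10*(1 - 26)))*(3772 + 3403) = (-815 + 2*(-26)*(-1/10)/(-25))*7175 = (-815 + 2*(-26)*(-1/10)*(-1/25))*7175 = (-815 - 26/125)*7175 = -101901/125*7175 = -29245587/5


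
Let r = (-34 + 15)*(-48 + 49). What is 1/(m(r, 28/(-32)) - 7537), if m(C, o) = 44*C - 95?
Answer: -1/8468 ≈ -0.00011809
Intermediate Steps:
r = -19 (r = -19*1 = -19)
m(C, o) = -95 + 44*C
1/(m(r, 28/(-32)) - 7537) = 1/((-95 + 44*(-19)) - 7537) = 1/((-95 - 836) - 7537) = 1/(-931 - 7537) = 1/(-8468) = -1/8468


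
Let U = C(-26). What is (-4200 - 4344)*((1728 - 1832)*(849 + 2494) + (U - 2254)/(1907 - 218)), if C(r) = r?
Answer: 1672403380224/563 ≈ 2.9705e+9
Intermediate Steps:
U = -26
(-4200 - 4344)*((1728 - 1832)*(849 + 2494) + (U - 2254)/(1907 - 218)) = (-4200 - 4344)*((1728 - 1832)*(849 + 2494) + (-26 - 2254)/(1907 - 218)) = -8544*(-104*3343 - 2280/1689) = -8544*(-347672 - 2280*1/1689) = -8544*(-347672 - 760/563) = -8544*(-195740096/563) = 1672403380224/563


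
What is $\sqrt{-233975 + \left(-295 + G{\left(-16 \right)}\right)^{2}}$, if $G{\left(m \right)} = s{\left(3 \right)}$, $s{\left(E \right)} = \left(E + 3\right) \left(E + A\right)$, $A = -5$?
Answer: $i \sqrt{139726} \approx 373.8 i$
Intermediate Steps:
$s{\left(E \right)} = \left(-5 + E\right) \left(3 + E\right)$ ($s{\left(E \right)} = \left(E + 3\right) \left(E - 5\right) = \left(3 + E\right) \left(-5 + E\right) = \left(-5 + E\right) \left(3 + E\right)$)
$G{\left(m \right)} = -12$ ($G{\left(m \right)} = -15 + 3^{2} - 6 = -15 + 9 - 6 = -12$)
$\sqrt{-233975 + \left(-295 + G{\left(-16 \right)}\right)^{2}} = \sqrt{-233975 + \left(-295 - 12\right)^{2}} = \sqrt{-233975 + \left(-307\right)^{2}} = \sqrt{-233975 + 94249} = \sqrt{-139726} = i \sqrt{139726}$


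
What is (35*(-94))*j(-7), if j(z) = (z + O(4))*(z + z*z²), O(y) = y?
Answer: -3454500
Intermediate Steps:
j(z) = (4 + z)*(z + z³) (j(z) = (z + 4)*(z + z*z²) = (4 + z)*(z + z³))
(35*(-94))*j(-7) = (35*(-94))*(-7*(4 - 7 + (-7)³ + 4*(-7)²)) = -(-23030)*(4 - 7 - 343 + 4*49) = -(-23030)*(4 - 7 - 343 + 196) = -(-23030)*(-150) = -3290*1050 = -3454500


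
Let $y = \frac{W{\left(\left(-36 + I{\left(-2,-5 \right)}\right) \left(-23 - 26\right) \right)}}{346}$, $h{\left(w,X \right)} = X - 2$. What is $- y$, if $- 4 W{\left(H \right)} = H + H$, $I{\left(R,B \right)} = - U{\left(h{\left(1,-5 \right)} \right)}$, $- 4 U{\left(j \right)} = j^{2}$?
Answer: $\frac{4655}{2768} \approx 1.6817$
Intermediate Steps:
$h{\left(w,X \right)} = -2 + X$
$U{\left(j \right)} = - \frac{j^{2}}{4}$
$I{\left(R,B \right)} = \frac{49}{4}$ ($I{\left(R,B \right)} = - \frac{\left(-1\right) \left(-2 - 5\right)^{2}}{4} = - \frac{\left(-1\right) \left(-7\right)^{2}}{4} = - \frac{\left(-1\right) 49}{4} = \left(-1\right) \left(- \frac{49}{4}\right) = \frac{49}{4}$)
$W{\left(H \right)} = - \frac{H}{2}$ ($W{\left(H \right)} = - \frac{H + H}{4} = - \frac{2 H}{4} = - \frac{H}{2}$)
$y = - \frac{4655}{2768}$ ($y = \frac{\left(- \frac{1}{2}\right) \left(-36 + \frac{49}{4}\right) \left(-23 - 26\right)}{346} = - \frac{\left(- \frac{95}{4}\right) \left(-49\right)}{2} \cdot \frac{1}{346} = \left(- \frac{1}{2}\right) \frac{4655}{4} \cdot \frac{1}{346} = \left(- \frac{4655}{8}\right) \frac{1}{346} = - \frac{4655}{2768} \approx -1.6817$)
$- y = \left(-1\right) \left(- \frac{4655}{2768}\right) = \frac{4655}{2768}$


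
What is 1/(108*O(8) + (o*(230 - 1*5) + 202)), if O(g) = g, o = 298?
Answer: 1/68116 ≈ 1.4681e-5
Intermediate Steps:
1/(108*O(8) + (o*(230 - 1*5) + 202)) = 1/(108*8 + (298*(230 - 1*5) + 202)) = 1/(864 + (298*(230 - 5) + 202)) = 1/(864 + (298*225 + 202)) = 1/(864 + (67050 + 202)) = 1/(864 + 67252) = 1/68116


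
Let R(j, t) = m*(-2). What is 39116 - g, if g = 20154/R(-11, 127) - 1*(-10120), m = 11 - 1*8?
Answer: 32355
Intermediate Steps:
m = 3 (m = 11 - 8 = 3)
R(j, t) = -6 (R(j, t) = 3*(-2) = -6)
g = 6761 (g = 20154/(-6) - 1*(-10120) = 20154*(-1/6) + 10120 = -3359 + 10120 = 6761)
39116 - g = 39116 - 1*6761 = 39116 - 6761 = 32355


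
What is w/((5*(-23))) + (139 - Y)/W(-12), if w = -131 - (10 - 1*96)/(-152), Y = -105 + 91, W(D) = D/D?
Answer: 1347219/8740 ≈ 154.14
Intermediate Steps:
W(D) = 1
Y = -14
w = -9999/76 (w = -131 - (10 - 96)*(-1)/152 = -131 - (-86)*(-1)/152 = -131 - 1*43/76 = -131 - 43/76 = -9999/76 ≈ -131.57)
w/((5*(-23))) + (139 - Y)/W(-12) = -9999/(76*(5*(-23))) + (139 - 1*(-14))/1 = -9999/76/(-115) + (139 + 14)*1 = -9999/76*(-1/115) + 153*1 = 9999/8740 + 153 = 1347219/8740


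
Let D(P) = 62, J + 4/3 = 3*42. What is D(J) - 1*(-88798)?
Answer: 88860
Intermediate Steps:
J = 374/3 (J = -4/3 + 3*42 = -4/3 + 126 = 374/3 ≈ 124.67)
D(J) - 1*(-88798) = 62 - 1*(-88798) = 62 + 88798 = 88860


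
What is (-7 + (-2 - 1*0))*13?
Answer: -117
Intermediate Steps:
(-7 + (-2 - 1*0))*13 = (-7 + (-2 + 0))*13 = (-7 - 2)*13 = -9*13 = -117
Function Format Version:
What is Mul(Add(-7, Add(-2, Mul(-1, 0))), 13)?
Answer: -117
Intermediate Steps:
Mul(Add(-7, Add(-2, Mul(-1, 0))), 13) = Mul(Add(-7, Add(-2, 0)), 13) = Mul(Add(-7, -2), 13) = Mul(-9, 13) = -117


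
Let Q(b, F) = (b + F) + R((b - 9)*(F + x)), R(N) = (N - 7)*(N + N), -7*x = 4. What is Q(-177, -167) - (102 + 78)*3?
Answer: 95181854608/49 ≈ 1.9425e+9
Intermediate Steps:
x = -4/7 (x = -⅐*4 = -4/7 ≈ -0.57143)
R(N) = 2*N*(-7 + N) (R(N) = (-7 + N)*(2*N) = 2*N*(-7 + N))
Q(b, F) = F + b + 2*(-9 + b)*(-7 + (-9 + b)*(-4/7 + F))*(-4/7 + F) (Q(b, F) = (b + F) + 2*((b - 9)*(F - 4/7))*(-7 + (b - 9)*(F - 4/7)) = (F + b) + 2*((-9 + b)*(-4/7 + F))*(-7 + (-9 + b)*(-4/7 + F)) = (F + b) + 2*(-9 + b)*(-7 + (-9 + b)*(-4/7 + F))*(-4/7 + F) = F + b + 2*(-9 + b)*(-7 + (-9 + b)*(-4/7 + F))*(-4/7 + F))
Q(-177, -167) - (102 + 78)*3 = (-167 - 177 + 2*(-13 - 63*(-167) - 4*(-177) + 7*(-167)*(-177))*(36 - 63*(-167) - 4*(-177) + 7*(-167)*(-177))/49) - (102 + 78)*3 = (-167 - 177 + 2*(-13 + 10521 + 708 + 206913)*(36 + 10521 + 708 + 206913)/49) - 180*3 = (-167 - 177 + (2/49)*218129*218178) - 1*540 = (-167 - 177 + 95181897924/49) - 540 = 95181881068/49 - 540 = 95181854608/49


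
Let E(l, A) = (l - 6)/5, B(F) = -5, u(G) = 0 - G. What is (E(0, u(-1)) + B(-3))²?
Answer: 961/25 ≈ 38.440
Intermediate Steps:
u(G) = -G
E(l, A) = -6/5 + l/5 (E(l, A) = (-6 + l)*(⅕) = -6/5 + l/5)
(E(0, u(-1)) + B(-3))² = ((-6/5 + (⅕)*0) - 5)² = ((-6/5 + 0) - 5)² = (-6/5 - 5)² = (-31/5)² = 961/25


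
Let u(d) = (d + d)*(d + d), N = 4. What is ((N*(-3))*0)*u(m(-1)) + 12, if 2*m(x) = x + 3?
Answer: 12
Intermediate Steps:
m(x) = 3/2 + x/2 (m(x) = (x + 3)/2 = (3 + x)/2 = 3/2 + x/2)
u(d) = 4*d**2 (u(d) = (2*d)*(2*d) = 4*d**2)
((N*(-3))*0)*u(m(-1)) + 12 = ((4*(-3))*0)*(4*(3/2 + (1/2)*(-1))**2) + 12 = (-12*0)*(4*(3/2 - 1/2)**2) + 12 = 0*(4*1**2) + 12 = 0*(4*1) + 12 = 0*4 + 12 = 0 + 12 = 12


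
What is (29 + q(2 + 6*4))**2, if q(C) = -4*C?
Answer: 5625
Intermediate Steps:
(29 + q(2 + 6*4))**2 = (29 - 4*(2 + 6*4))**2 = (29 - 4*(2 + 24))**2 = (29 - 4*26)**2 = (29 - 104)**2 = (-75)**2 = 5625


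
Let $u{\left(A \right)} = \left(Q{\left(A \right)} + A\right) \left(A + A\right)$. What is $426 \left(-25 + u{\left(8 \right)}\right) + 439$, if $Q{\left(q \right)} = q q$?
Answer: $480541$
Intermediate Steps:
$Q{\left(q \right)} = q^{2}$
$u{\left(A \right)} = 2 A \left(A + A^{2}\right)$ ($u{\left(A \right)} = \left(A^{2} + A\right) \left(A + A\right) = \left(A + A^{2}\right) 2 A = 2 A \left(A + A^{2}\right)$)
$426 \left(-25 + u{\left(8 \right)}\right) + 439 = 426 \left(-25 + 2 \cdot 8^{2} \left(1 + 8\right)\right) + 439 = 426 \left(-25 + 2 \cdot 64 \cdot 9\right) + 439 = 426 \left(-25 + 1152\right) + 439 = 426 \cdot 1127 + 439 = 480102 + 439 = 480541$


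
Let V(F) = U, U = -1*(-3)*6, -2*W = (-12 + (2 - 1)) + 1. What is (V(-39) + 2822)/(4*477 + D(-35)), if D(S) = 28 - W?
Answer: 2840/1931 ≈ 1.4707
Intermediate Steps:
W = 5 (W = -((-12 + (2 - 1)) + 1)/2 = -((-12 + 1) + 1)/2 = -(-11 + 1)/2 = -1/2*(-10) = 5)
D(S) = 23 (D(S) = 28 - 1*5 = 28 - 5 = 23)
U = 18 (U = 3*6 = 18)
V(F) = 18
(V(-39) + 2822)/(4*477 + D(-35)) = (18 + 2822)/(4*477 + 23) = 2840/(1908 + 23) = 2840/1931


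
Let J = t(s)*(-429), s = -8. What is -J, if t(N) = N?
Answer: -3432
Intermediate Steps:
J = 3432 (J = -8*(-429) = 3432)
-J = -1*3432 = -3432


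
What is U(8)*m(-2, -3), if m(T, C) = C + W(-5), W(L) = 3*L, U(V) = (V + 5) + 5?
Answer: -324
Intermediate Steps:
U(V) = 10 + V (U(V) = (5 + V) + 5 = 10 + V)
m(T, C) = -15 + C (m(T, C) = C + 3*(-5) = C - 15 = -15 + C)
U(8)*m(-2, -3) = (10 + 8)*(-15 - 3) = 18*(-18) = -324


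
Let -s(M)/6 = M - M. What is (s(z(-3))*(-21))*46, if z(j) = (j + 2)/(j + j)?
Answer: 0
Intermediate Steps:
z(j) = (2 + j)/(2*j) (z(j) = (2 + j)/((2*j)) = (2 + j)*(1/(2*j)) = (2 + j)/(2*j))
s(M) = 0 (s(M) = -6*(M - M) = -6*0 = 0)
(s(z(-3))*(-21))*46 = (0*(-21))*46 = 0*46 = 0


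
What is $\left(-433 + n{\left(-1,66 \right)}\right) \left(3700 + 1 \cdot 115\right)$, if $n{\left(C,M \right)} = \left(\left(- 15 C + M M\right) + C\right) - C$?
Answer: $15023470$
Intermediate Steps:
$n{\left(C,M \right)} = M^{2} - 15 C$ ($n{\left(C,M \right)} = \left(\left(- 15 C + M^{2}\right) + C\right) - C = \left(\left(M^{2} - 15 C\right) + C\right) - C = \left(M^{2} - 14 C\right) - C = M^{2} - 15 C$)
$\left(-433 + n{\left(-1,66 \right)}\right) \left(3700 + 1 \cdot 115\right) = \left(-433 - \left(-15 - 66^{2}\right)\right) \left(3700 + 1 \cdot 115\right) = \left(-433 + \left(4356 + 15\right)\right) \left(3700 + 115\right) = \left(-433 + 4371\right) 3815 = 3938 \cdot 3815 = 15023470$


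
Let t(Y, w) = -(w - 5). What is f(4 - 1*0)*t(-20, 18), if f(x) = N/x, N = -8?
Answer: 26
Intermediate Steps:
t(Y, w) = 5 - w (t(Y, w) = -(-5 + w) = 5 - w)
f(x) = -8/x
f(4 - 1*0)*t(-20, 18) = (-8/(4 - 1*0))*(5 - 1*18) = (-8/(4 + 0))*(5 - 18) = -8/4*(-13) = -8*1/4*(-13) = -2*(-13) = 26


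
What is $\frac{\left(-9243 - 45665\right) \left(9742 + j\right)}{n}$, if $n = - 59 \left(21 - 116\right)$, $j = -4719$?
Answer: $- \frac{275802884}{5605} \approx -49207.0$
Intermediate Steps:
$n = 5605$ ($n = \left(-59\right) \left(-95\right) = 5605$)
$\frac{\left(-9243 - 45665\right) \left(9742 + j\right)}{n} = \frac{\left(-9243 - 45665\right) \left(9742 - 4719\right)}{5605} = \left(-54908\right) 5023 \cdot \frac{1}{5605} = \left(-275802884\right) \frac{1}{5605} = - \frac{275802884}{5605}$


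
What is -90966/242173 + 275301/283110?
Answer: 13639028271/22853866010 ≈ 0.59679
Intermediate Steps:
-90966/242173 + 275301/283110 = -90966*1/242173 + 275301*(1/283110) = -90966/242173 + 91767/94370 = 13639028271/22853866010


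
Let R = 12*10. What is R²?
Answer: 14400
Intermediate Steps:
R = 120
R² = 120² = 14400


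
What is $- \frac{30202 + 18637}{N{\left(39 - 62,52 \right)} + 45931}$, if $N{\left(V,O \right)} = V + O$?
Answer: $- \frac{48839}{45960} \approx -1.0626$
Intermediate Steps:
$N{\left(V,O \right)} = O + V$
$- \frac{30202 + 18637}{N{\left(39 - 62,52 \right)} + 45931} = - \frac{30202 + 18637}{\left(52 + \left(39 - 62\right)\right) + 45931} = - \frac{48839}{\left(52 + \left(39 - 62\right)\right) + 45931} = - \frac{48839}{\left(52 - 23\right) + 45931} = - \frac{48839}{29 + 45931} = - \frac{48839}{45960}$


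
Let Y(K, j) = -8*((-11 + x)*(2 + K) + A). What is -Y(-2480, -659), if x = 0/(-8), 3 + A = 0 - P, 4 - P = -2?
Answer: 217992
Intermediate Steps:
P = 6 (P = 4 - 1*(-2) = 4 + 2 = 6)
A = -9 (A = -3 + (0 - 1*6) = -3 + (0 - 6) = -3 - 6 = -9)
x = 0 (x = 0*(-⅛) = 0)
Y(K, j) = 248 + 88*K (Y(K, j) = -8*((-11 + 0)*(2 + K) - 9) = -8*(-11*(2 + K) - 9) = -8*((-22 - 11*K) - 9) = -8*(-31 - 11*K) = 248 + 88*K)
-Y(-2480, -659) = -(248 + 88*(-2480)) = -(248 - 218240) = -1*(-217992) = 217992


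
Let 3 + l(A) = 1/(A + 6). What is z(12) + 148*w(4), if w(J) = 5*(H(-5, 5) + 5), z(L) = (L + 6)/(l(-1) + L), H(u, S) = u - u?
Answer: 85145/23 ≈ 3702.0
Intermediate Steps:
l(A) = -3 + 1/(6 + A) (l(A) = -3 + 1/(A + 6) = -3 + 1/(6 + A))
H(u, S) = 0
z(L) = (6 + L)/(-14/5 + L) (z(L) = (L + 6)/((-17 - 3*(-1))/(6 - 1) + L) = (6 + L)/((-17 + 3)/5 + L) = (6 + L)/((1/5)*(-14) + L) = (6 + L)/(-14/5 + L))
w(J) = 25 (w(J) = 5*(0 + 5) = 5*5 = 25)
z(12) + 148*w(4) = 5*(6 + 12)/(-14 + 5*12) + 148*25 = 5*18/(-14 + 60) + 3700 = 5*18/46 + 3700 = 5*(1/46)*18 + 3700 = 45/23 + 3700 = 85145/23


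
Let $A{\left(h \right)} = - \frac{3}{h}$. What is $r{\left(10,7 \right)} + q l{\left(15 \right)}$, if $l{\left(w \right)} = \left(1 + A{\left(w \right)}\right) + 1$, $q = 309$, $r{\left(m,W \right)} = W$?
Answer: $\frac{2816}{5} \approx 563.2$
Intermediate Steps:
$l{\left(w \right)} = 2 - \frac{3}{w}$ ($l{\left(w \right)} = \left(1 - \frac{3}{w}\right) + 1 = 2 - \frac{3}{w}$)
$r{\left(10,7 \right)} + q l{\left(15 \right)} = 7 + 309 \left(2 - \frac{3}{15}\right) = 7 + 309 \left(2 - \frac{1}{5}\right) = 7 + 309 \cdot \frac{9}{5} = 7 + \frac{2781}{5} = \frac{2816}{5}$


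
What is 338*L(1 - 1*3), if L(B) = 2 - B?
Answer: 1352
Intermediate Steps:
338*L(1 - 1*3) = 338*(2 - (1 - 1*3)) = 338*(2 - (1 - 3)) = 338*(2 - 1*(-2)) = 338*(2 + 2) = 338*4 = 1352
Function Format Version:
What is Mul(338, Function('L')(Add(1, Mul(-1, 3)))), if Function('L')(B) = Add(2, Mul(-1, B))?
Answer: 1352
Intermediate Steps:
Mul(338, Function('L')(Add(1, Mul(-1, 3)))) = Mul(338, Add(2, Mul(-1, Add(1, Mul(-1, 3))))) = Mul(338, Add(2, Mul(-1, Add(1, -3)))) = Mul(338, Add(2, Mul(-1, -2))) = Mul(338, Add(2, 2)) = Mul(338, 4) = 1352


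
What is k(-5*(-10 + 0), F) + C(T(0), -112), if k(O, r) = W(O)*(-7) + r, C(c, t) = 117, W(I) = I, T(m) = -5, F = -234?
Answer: -467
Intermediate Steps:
k(O, r) = r - 7*O (k(O, r) = O*(-7) + r = -7*O + r = r - 7*O)
k(-5*(-10 + 0), F) + C(T(0), -112) = (-234 - (-35)*(-10 + 0)) + 117 = (-234 - (-35)*(-10)) + 117 = (-234 - 7*50) + 117 = (-234 - 350) + 117 = -584 + 117 = -467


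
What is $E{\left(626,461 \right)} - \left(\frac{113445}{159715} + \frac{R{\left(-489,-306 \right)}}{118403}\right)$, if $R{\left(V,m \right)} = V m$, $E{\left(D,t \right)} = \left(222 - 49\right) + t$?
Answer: $\frac{2390415011857}{3782147029} \approx 632.03$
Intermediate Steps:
$E{\left(D,t \right)} = 173 + t$
$E{\left(626,461 \right)} - \left(\frac{113445}{159715} + \frac{R{\left(-489,-306 \right)}}{118403}\right) = \left(173 + 461\right) - \left(\frac{113445}{159715} + \frac{\left(-489\right) \left(-306\right)}{118403}\right) = 634 - \left(113445 \cdot \frac{1}{159715} + 149634 \cdot \frac{1}{118403}\right) = 634 - \left(\frac{22689}{31943} + \frac{149634}{118403}\right) = 634 - \frac{7466204529}{3782147029} = \frac{2390415011857}{3782147029}$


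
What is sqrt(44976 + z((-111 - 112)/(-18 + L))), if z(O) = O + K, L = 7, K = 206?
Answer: 5*sqrt(218779)/11 ≈ 212.61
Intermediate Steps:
z(O) = 206 + O (z(O) = O + 206 = 206 + O)
sqrt(44976 + z((-111 - 112)/(-18 + L))) = sqrt(44976 + (206 + (-111 - 112)/(-18 + 7))) = sqrt(44976 + (206 - 223/(-11))) = sqrt(44976 + (206 - 223*(-1/11))) = sqrt(44976 + (206 + 223/11)) = sqrt(44976 + 2489/11) = sqrt(497225/11) = 5*sqrt(218779)/11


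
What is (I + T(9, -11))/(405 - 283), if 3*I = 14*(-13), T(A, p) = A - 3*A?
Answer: -118/183 ≈ -0.64481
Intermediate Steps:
T(A, p) = -2*A
I = -182/3 (I = (14*(-13))/3 = (1/3)*(-182) = -182/3 ≈ -60.667)
(I + T(9, -11))/(405 - 283) = (-182/3 - 2*9)/(405 - 283) = (-182/3 - 18)/122 = -236/3*1/122 = -118/183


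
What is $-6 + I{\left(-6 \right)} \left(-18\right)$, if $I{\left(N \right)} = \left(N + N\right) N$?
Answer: $-1302$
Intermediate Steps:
$I{\left(N \right)} = 2 N^{2}$ ($I{\left(N \right)} = 2 N N = 2 N^{2}$)
$-6 + I{\left(-6 \right)} \left(-18\right) = -6 + 2 \left(-6\right)^{2} \left(-18\right) = -6 + 2 \cdot 36 \left(-18\right) = -6 + 72 \left(-18\right) = -6 - 1296 = -1302$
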